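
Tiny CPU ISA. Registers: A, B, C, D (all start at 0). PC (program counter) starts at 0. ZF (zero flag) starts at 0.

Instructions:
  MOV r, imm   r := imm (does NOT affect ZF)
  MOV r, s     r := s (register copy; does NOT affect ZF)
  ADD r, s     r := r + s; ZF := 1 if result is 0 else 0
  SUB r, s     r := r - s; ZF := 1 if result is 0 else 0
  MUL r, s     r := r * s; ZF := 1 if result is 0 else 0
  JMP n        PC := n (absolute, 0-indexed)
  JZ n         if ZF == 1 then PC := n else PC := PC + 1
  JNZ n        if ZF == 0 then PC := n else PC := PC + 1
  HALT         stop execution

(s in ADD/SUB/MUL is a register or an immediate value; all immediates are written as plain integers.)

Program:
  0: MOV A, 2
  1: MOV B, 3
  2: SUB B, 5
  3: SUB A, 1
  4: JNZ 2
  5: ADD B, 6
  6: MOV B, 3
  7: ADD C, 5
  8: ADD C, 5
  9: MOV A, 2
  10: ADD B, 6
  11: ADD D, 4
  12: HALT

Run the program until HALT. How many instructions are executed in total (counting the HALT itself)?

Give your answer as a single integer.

Answer: 16

Derivation:
Step 1: PC=0 exec 'MOV A, 2'. After: A=2 B=0 C=0 D=0 ZF=0 PC=1
Step 2: PC=1 exec 'MOV B, 3'. After: A=2 B=3 C=0 D=0 ZF=0 PC=2
Step 3: PC=2 exec 'SUB B, 5'. After: A=2 B=-2 C=0 D=0 ZF=0 PC=3
Step 4: PC=3 exec 'SUB A, 1'. After: A=1 B=-2 C=0 D=0 ZF=0 PC=4
Step 5: PC=4 exec 'JNZ 2'. After: A=1 B=-2 C=0 D=0 ZF=0 PC=2
Step 6: PC=2 exec 'SUB B, 5'. After: A=1 B=-7 C=0 D=0 ZF=0 PC=3
Step 7: PC=3 exec 'SUB A, 1'. After: A=0 B=-7 C=0 D=0 ZF=1 PC=4
Step 8: PC=4 exec 'JNZ 2'. After: A=0 B=-7 C=0 D=0 ZF=1 PC=5
Step 9: PC=5 exec 'ADD B, 6'. After: A=0 B=-1 C=0 D=0 ZF=0 PC=6
Step 10: PC=6 exec 'MOV B, 3'. After: A=0 B=3 C=0 D=0 ZF=0 PC=7
Step 11: PC=7 exec 'ADD C, 5'. After: A=0 B=3 C=5 D=0 ZF=0 PC=8
Step 12: PC=8 exec 'ADD C, 5'. After: A=0 B=3 C=10 D=0 ZF=0 PC=9
Step 13: PC=9 exec 'MOV A, 2'. After: A=2 B=3 C=10 D=0 ZF=0 PC=10
Step 14: PC=10 exec 'ADD B, 6'. After: A=2 B=9 C=10 D=0 ZF=0 PC=11
Step 15: PC=11 exec 'ADD D, 4'. After: A=2 B=9 C=10 D=4 ZF=0 PC=12
Step 16: PC=12 exec 'HALT'. After: A=2 B=9 C=10 D=4 ZF=0 PC=12 HALTED
Total instructions executed: 16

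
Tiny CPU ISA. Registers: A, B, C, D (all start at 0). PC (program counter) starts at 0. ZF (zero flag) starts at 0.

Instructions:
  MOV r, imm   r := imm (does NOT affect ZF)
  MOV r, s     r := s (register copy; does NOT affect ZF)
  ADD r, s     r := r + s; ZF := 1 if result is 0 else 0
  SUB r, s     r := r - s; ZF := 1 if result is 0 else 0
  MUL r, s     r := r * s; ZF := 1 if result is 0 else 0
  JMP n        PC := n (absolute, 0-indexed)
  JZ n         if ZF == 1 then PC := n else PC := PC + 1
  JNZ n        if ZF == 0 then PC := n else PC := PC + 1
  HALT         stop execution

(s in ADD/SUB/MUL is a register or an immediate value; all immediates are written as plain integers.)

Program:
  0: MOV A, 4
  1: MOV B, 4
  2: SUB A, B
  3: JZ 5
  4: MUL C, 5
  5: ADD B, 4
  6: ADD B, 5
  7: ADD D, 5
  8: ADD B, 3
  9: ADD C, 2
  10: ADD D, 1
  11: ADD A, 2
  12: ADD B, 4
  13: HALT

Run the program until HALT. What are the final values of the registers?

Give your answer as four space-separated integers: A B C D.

Step 1: PC=0 exec 'MOV A, 4'. After: A=4 B=0 C=0 D=0 ZF=0 PC=1
Step 2: PC=1 exec 'MOV B, 4'. After: A=4 B=4 C=0 D=0 ZF=0 PC=2
Step 3: PC=2 exec 'SUB A, B'. After: A=0 B=4 C=0 D=0 ZF=1 PC=3
Step 4: PC=3 exec 'JZ 5'. After: A=0 B=4 C=0 D=0 ZF=1 PC=5
Step 5: PC=5 exec 'ADD B, 4'. After: A=0 B=8 C=0 D=0 ZF=0 PC=6
Step 6: PC=6 exec 'ADD B, 5'. After: A=0 B=13 C=0 D=0 ZF=0 PC=7
Step 7: PC=7 exec 'ADD D, 5'. After: A=0 B=13 C=0 D=5 ZF=0 PC=8
Step 8: PC=8 exec 'ADD B, 3'. After: A=0 B=16 C=0 D=5 ZF=0 PC=9
Step 9: PC=9 exec 'ADD C, 2'. After: A=0 B=16 C=2 D=5 ZF=0 PC=10
Step 10: PC=10 exec 'ADD D, 1'. After: A=0 B=16 C=2 D=6 ZF=0 PC=11
Step 11: PC=11 exec 'ADD A, 2'. After: A=2 B=16 C=2 D=6 ZF=0 PC=12
Step 12: PC=12 exec 'ADD B, 4'. After: A=2 B=20 C=2 D=6 ZF=0 PC=13
Step 13: PC=13 exec 'HALT'. After: A=2 B=20 C=2 D=6 ZF=0 PC=13 HALTED

Answer: 2 20 2 6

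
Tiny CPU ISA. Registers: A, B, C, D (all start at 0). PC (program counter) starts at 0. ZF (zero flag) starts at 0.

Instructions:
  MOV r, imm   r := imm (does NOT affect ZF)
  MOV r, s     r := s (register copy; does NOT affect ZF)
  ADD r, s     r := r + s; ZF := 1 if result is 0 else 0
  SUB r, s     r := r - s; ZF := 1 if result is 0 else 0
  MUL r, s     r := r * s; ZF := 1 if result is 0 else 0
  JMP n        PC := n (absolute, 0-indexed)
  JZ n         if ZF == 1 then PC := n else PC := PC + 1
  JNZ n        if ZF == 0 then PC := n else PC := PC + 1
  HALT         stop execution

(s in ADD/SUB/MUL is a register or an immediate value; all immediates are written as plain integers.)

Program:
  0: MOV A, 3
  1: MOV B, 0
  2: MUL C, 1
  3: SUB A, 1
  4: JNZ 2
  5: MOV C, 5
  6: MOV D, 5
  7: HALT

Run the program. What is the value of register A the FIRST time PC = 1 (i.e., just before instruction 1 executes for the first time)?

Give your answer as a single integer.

Step 1: PC=0 exec 'MOV A, 3'. After: A=3 B=0 C=0 D=0 ZF=0 PC=1
First time PC=1: A=3

3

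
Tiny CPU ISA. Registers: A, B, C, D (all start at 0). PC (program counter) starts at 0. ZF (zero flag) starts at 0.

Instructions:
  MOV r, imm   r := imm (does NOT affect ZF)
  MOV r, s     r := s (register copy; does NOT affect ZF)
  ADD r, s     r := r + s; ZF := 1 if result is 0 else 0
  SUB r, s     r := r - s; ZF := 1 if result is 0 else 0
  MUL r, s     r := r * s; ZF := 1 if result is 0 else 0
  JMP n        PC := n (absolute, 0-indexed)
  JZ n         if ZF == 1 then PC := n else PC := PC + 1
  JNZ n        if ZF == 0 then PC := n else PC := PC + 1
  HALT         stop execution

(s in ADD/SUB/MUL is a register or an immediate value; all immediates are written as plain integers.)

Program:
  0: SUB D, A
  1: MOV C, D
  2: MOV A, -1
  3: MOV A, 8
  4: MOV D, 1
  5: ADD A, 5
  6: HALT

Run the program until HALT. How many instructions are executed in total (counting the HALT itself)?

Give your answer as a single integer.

Step 1: PC=0 exec 'SUB D, A'. After: A=0 B=0 C=0 D=0 ZF=1 PC=1
Step 2: PC=1 exec 'MOV C, D'. After: A=0 B=0 C=0 D=0 ZF=1 PC=2
Step 3: PC=2 exec 'MOV A, -1'. After: A=-1 B=0 C=0 D=0 ZF=1 PC=3
Step 4: PC=3 exec 'MOV A, 8'. After: A=8 B=0 C=0 D=0 ZF=1 PC=4
Step 5: PC=4 exec 'MOV D, 1'. After: A=8 B=0 C=0 D=1 ZF=1 PC=5
Step 6: PC=5 exec 'ADD A, 5'. After: A=13 B=0 C=0 D=1 ZF=0 PC=6
Step 7: PC=6 exec 'HALT'. After: A=13 B=0 C=0 D=1 ZF=0 PC=6 HALTED
Total instructions executed: 7

Answer: 7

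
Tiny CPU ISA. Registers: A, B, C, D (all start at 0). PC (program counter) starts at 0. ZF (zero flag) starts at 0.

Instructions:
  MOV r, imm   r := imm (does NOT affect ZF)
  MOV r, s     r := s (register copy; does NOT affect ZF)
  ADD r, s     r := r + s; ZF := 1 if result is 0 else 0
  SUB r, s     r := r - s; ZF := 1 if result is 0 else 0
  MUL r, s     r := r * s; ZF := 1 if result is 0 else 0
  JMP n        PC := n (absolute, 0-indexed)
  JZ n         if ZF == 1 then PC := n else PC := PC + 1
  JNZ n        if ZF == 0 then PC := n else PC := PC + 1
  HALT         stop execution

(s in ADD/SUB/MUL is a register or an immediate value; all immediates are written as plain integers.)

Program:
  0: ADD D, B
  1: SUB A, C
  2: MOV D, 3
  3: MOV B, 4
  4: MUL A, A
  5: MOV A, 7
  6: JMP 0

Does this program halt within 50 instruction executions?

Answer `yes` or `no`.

Step 1: PC=0 exec 'ADD D, B'. After: A=0 B=0 C=0 D=0 ZF=1 PC=1
Step 2: PC=1 exec 'SUB A, C'. After: A=0 B=0 C=0 D=0 ZF=1 PC=2
Step 3: PC=2 exec 'MOV D, 3'. After: A=0 B=0 C=0 D=3 ZF=1 PC=3
Step 4: PC=3 exec 'MOV B, 4'. After: A=0 B=4 C=0 D=3 ZF=1 PC=4
Step 5: PC=4 exec 'MUL A, A'. After: A=0 B=4 C=0 D=3 ZF=1 PC=5
Step 6: PC=5 exec 'MOV A, 7'. After: A=7 B=4 C=0 D=3 ZF=1 PC=6
Step 7: PC=6 exec 'JMP 0'. After: A=7 B=4 C=0 D=3 ZF=1 PC=0
Step 8: PC=0 exec 'ADD D, B'. After: A=7 B=4 C=0 D=7 ZF=0 PC=1
Step 9: PC=1 exec 'SUB A, C'. After: A=7 B=4 C=0 D=7 ZF=0 PC=2
Step 10: PC=2 exec 'MOV D, 3'. After: A=7 B=4 C=0 D=3 ZF=0 PC=3
Step 11: PC=3 exec 'MOV B, 4'. After: A=7 B=4 C=0 D=3 ZF=0 PC=4
Step 12: PC=4 exec 'MUL A, A'. After: A=49 B=4 C=0 D=3 ZF=0 PC=5
Step 13: PC=5 exec 'MOV A, 7'. After: A=7 B=4 C=0 D=3 ZF=0 PC=6
Step 14: PC=6 exec 'JMP 0'. After: A=7 B=4 C=0 D=3 ZF=0 PC=0
Step 15: PC=0 exec 'ADD D, B'. After: A=7 B=4 C=0 D=7 ZF=0 PC=1
State after step 15 equals state after step 8: the program is in a cycle of length 7 and will never halt.

Answer: no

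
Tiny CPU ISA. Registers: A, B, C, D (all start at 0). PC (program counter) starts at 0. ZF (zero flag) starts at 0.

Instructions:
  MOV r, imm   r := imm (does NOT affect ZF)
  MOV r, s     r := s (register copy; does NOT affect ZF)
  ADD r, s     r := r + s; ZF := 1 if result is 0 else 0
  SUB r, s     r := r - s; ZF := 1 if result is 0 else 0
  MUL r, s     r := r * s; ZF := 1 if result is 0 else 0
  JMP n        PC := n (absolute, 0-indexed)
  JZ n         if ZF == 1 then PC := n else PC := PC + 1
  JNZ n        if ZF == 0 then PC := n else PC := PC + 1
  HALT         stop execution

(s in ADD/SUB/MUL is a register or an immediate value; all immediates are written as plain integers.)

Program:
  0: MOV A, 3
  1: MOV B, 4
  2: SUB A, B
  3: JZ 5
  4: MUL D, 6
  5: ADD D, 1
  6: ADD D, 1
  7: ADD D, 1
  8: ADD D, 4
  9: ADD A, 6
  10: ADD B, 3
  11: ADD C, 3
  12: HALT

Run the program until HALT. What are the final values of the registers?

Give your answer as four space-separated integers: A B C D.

Step 1: PC=0 exec 'MOV A, 3'. After: A=3 B=0 C=0 D=0 ZF=0 PC=1
Step 2: PC=1 exec 'MOV B, 4'. After: A=3 B=4 C=0 D=0 ZF=0 PC=2
Step 3: PC=2 exec 'SUB A, B'. After: A=-1 B=4 C=0 D=0 ZF=0 PC=3
Step 4: PC=3 exec 'JZ 5'. After: A=-1 B=4 C=0 D=0 ZF=0 PC=4
Step 5: PC=4 exec 'MUL D, 6'. After: A=-1 B=4 C=0 D=0 ZF=1 PC=5
Step 6: PC=5 exec 'ADD D, 1'. After: A=-1 B=4 C=0 D=1 ZF=0 PC=6
Step 7: PC=6 exec 'ADD D, 1'. After: A=-1 B=4 C=0 D=2 ZF=0 PC=7
Step 8: PC=7 exec 'ADD D, 1'. After: A=-1 B=4 C=0 D=3 ZF=0 PC=8
Step 9: PC=8 exec 'ADD D, 4'. After: A=-1 B=4 C=0 D=7 ZF=0 PC=9
Step 10: PC=9 exec 'ADD A, 6'. After: A=5 B=4 C=0 D=7 ZF=0 PC=10
Step 11: PC=10 exec 'ADD B, 3'. After: A=5 B=7 C=0 D=7 ZF=0 PC=11
Step 12: PC=11 exec 'ADD C, 3'. After: A=5 B=7 C=3 D=7 ZF=0 PC=12
Step 13: PC=12 exec 'HALT'. After: A=5 B=7 C=3 D=7 ZF=0 PC=12 HALTED

Answer: 5 7 3 7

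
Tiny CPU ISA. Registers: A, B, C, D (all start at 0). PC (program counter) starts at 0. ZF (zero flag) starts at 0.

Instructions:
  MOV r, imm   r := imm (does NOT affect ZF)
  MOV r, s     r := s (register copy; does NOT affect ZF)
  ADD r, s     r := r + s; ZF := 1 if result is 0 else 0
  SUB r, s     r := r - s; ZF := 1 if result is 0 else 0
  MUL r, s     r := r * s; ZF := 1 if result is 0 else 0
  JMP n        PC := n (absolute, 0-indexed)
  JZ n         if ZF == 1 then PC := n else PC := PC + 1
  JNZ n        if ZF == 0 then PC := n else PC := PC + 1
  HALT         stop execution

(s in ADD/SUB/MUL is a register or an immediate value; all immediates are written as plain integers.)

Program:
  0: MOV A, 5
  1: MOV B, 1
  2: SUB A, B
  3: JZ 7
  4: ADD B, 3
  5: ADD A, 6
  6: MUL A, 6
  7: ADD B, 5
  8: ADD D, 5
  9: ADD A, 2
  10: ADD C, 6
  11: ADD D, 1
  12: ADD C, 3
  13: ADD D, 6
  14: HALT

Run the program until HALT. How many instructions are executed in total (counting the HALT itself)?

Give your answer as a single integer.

Step 1: PC=0 exec 'MOV A, 5'. After: A=5 B=0 C=0 D=0 ZF=0 PC=1
Step 2: PC=1 exec 'MOV B, 1'. After: A=5 B=1 C=0 D=0 ZF=0 PC=2
Step 3: PC=2 exec 'SUB A, B'. After: A=4 B=1 C=0 D=0 ZF=0 PC=3
Step 4: PC=3 exec 'JZ 7'. After: A=4 B=1 C=0 D=0 ZF=0 PC=4
Step 5: PC=4 exec 'ADD B, 3'. After: A=4 B=4 C=0 D=0 ZF=0 PC=5
Step 6: PC=5 exec 'ADD A, 6'. After: A=10 B=4 C=0 D=0 ZF=0 PC=6
Step 7: PC=6 exec 'MUL A, 6'. After: A=60 B=4 C=0 D=0 ZF=0 PC=7
Step 8: PC=7 exec 'ADD B, 5'. After: A=60 B=9 C=0 D=0 ZF=0 PC=8
Step 9: PC=8 exec 'ADD D, 5'. After: A=60 B=9 C=0 D=5 ZF=0 PC=9
Step 10: PC=9 exec 'ADD A, 2'. After: A=62 B=9 C=0 D=5 ZF=0 PC=10
Step 11: PC=10 exec 'ADD C, 6'. After: A=62 B=9 C=6 D=5 ZF=0 PC=11
Step 12: PC=11 exec 'ADD D, 1'. After: A=62 B=9 C=6 D=6 ZF=0 PC=12
Step 13: PC=12 exec 'ADD C, 3'. After: A=62 B=9 C=9 D=6 ZF=0 PC=13
Step 14: PC=13 exec 'ADD D, 6'. After: A=62 B=9 C=9 D=12 ZF=0 PC=14
Step 15: PC=14 exec 'HALT'. After: A=62 B=9 C=9 D=12 ZF=0 PC=14 HALTED
Total instructions executed: 15

Answer: 15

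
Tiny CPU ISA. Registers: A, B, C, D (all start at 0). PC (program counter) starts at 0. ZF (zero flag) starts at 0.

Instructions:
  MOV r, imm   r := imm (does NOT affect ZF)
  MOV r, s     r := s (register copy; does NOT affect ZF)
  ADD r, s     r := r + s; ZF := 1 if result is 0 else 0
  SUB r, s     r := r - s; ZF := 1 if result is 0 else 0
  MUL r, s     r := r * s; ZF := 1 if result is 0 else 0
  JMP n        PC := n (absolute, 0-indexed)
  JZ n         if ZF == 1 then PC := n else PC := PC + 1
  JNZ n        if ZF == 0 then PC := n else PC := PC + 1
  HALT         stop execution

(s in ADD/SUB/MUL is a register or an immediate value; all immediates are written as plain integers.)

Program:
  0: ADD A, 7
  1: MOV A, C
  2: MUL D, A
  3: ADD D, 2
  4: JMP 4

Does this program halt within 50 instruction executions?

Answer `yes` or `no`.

Answer: no

Derivation:
Step 1: PC=0 exec 'ADD A, 7'. After: A=7 B=0 C=0 D=0 ZF=0 PC=1
Step 2: PC=1 exec 'MOV A, C'. After: A=0 B=0 C=0 D=0 ZF=0 PC=2
Step 3: PC=2 exec 'MUL D, A'. After: A=0 B=0 C=0 D=0 ZF=1 PC=3
Step 4: PC=3 exec 'ADD D, 2'. After: A=0 B=0 C=0 D=2 ZF=0 PC=4
Step 5: PC=4 exec 'JMP 4'. After: A=0 B=0 C=0 D=2 ZF=0 PC=4
State after step 5 equals state after step 4: the program is in a cycle of length 1 and will never halt.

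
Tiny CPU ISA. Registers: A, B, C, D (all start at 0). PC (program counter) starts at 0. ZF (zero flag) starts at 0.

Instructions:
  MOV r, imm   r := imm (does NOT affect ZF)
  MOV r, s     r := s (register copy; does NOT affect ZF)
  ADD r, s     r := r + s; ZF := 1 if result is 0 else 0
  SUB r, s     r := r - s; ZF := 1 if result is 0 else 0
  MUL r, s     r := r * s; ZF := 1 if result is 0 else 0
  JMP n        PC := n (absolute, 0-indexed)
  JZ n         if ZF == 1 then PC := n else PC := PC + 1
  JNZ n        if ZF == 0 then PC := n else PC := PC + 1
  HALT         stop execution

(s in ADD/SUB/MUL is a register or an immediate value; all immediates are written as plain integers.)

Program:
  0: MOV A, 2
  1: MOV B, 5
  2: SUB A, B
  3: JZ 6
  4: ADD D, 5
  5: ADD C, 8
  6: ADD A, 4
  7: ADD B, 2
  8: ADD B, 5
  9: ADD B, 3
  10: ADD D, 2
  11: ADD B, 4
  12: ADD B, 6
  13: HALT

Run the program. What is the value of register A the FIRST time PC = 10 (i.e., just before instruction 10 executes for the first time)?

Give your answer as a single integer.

Step 1: PC=0 exec 'MOV A, 2'. After: A=2 B=0 C=0 D=0 ZF=0 PC=1
Step 2: PC=1 exec 'MOV B, 5'. After: A=2 B=5 C=0 D=0 ZF=0 PC=2
Step 3: PC=2 exec 'SUB A, B'. After: A=-3 B=5 C=0 D=0 ZF=0 PC=3
Step 4: PC=3 exec 'JZ 6'. After: A=-3 B=5 C=0 D=0 ZF=0 PC=4
Step 5: PC=4 exec 'ADD D, 5'. After: A=-3 B=5 C=0 D=5 ZF=0 PC=5
Step 6: PC=5 exec 'ADD C, 8'. After: A=-3 B=5 C=8 D=5 ZF=0 PC=6
Step 7: PC=6 exec 'ADD A, 4'. After: A=1 B=5 C=8 D=5 ZF=0 PC=7
Step 8: PC=7 exec 'ADD B, 2'. After: A=1 B=7 C=8 D=5 ZF=0 PC=8
Step 9: PC=8 exec 'ADD B, 5'. After: A=1 B=12 C=8 D=5 ZF=0 PC=9
Step 10: PC=9 exec 'ADD B, 3'. After: A=1 B=15 C=8 D=5 ZF=0 PC=10
First time PC=10: A=1

1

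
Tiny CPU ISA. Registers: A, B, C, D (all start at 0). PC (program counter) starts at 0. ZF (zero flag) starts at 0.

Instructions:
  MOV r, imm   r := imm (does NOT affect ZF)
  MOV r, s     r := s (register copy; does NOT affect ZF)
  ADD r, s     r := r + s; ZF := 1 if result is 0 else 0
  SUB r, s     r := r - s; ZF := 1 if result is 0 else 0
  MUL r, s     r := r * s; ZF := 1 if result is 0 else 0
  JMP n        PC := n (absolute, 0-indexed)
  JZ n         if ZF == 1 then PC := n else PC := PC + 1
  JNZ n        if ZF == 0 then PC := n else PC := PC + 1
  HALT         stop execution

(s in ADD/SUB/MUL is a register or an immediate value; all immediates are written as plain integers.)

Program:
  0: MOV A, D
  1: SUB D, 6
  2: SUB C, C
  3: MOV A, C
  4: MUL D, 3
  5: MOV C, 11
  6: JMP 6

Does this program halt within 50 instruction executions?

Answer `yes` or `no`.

Answer: no

Derivation:
Step 1: PC=0 exec 'MOV A, D'. After: A=0 B=0 C=0 D=0 ZF=0 PC=1
Step 2: PC=1 exec 'SUB D, 6'. After: A=0 B=0 C=0 D=-6 ZF=0 PC=2
Step 3: PC=2 exec 'SUB C, C'. After: A=0 B=0 C=0 D=-6 ZF=1 PC=3
Step 4: PC=3 exec 'MOV A, C'. After: A=0 B=0 C=0 D=-6 ZF=1 PC=4
Step 5: PC=4 exec 'MUL D, 3'. After: A=0 B=0 C=0 D=-18 ZF=0 PC=5
Step 6: PC=5 exec 'MOV C, 11'. After: A=0 B=0 C=11 D=-18 ZF=0 PC=6
Step 7: PC=6 exec 'JMP 6'. After: A=0 B=0 C=11 D=-18 ZF=0 PC=6
State after step 7 equals state after step 6: the program is in a cycle of length 1 and will never halt.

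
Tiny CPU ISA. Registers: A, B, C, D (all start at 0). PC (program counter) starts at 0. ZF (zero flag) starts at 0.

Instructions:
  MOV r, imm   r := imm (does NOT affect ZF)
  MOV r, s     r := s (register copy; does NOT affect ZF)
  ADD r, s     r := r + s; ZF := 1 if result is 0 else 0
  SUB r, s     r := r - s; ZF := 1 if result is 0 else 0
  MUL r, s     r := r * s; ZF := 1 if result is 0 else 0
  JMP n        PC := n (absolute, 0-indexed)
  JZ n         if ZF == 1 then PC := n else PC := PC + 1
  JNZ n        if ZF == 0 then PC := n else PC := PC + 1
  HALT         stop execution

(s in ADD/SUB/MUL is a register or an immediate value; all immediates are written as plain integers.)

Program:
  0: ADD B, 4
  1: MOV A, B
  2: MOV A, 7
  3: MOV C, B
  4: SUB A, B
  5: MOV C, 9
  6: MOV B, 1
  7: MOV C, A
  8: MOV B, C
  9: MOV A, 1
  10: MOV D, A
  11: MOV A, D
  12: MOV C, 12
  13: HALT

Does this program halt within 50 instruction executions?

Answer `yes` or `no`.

Step 1: PC=0 exec 'ADD B, 4'. After: A=0 B=4 C=0 D=0 ZF=0 PC=1
Step 2: PC=1 exec 'MOV A, B'. After: A=4 B=4 C=0 D=0 ZF=0 PC=2
Step 3: PC=2 exec 'MOV A, 7'. After: A=7 B=4 C=0 D=0 ZF=0 PC=3
Step 4: PC=3 exec 'MOV C, B'. After: A=7 B=4 C=4 D=0 ZF=0 PC=4
Step 5: PC=4 exec 'SUB A, B'. After: A=3 B=4 C=4 D=0 ZF=0 PC=5
Step 6: PC=5 exec 'MOV C, 9'. After: A=3 B=4 C=9 D=0 ZF=0 PC=6
Step 7: PC=6 exec 'MOV B, 1'. After: A=3 B=1 C=9 D=0 ZF=0 PC=7
Step 8: PC=7 exec 'MOV C, A'. After: A=3 B=1 C=3 D=0 ZF=0 PC=8
Step 9: PC=8 exec 'MOV B, C'. After: A=3 B=3 C=3 D=0 ZF=0 PC=9
Step 10: PC=9 exec 'MOV A, 1'. After: A=1 B=3 C=3 D=0 ZF=0 PC=10
Step 11: PC=10 exec 'MOV D, A'. After: A=1 B=3 C=3 D=1 ZF=0 PC=11
Step 12: PC=11 exec 'MOV A, D'. After: A=1 B=3 C=3 D=1 ZF=0 PC=12
Step 13: PC=12 exec 'MOV C, 12'. After: A=1 B=3 C=12 D=1 ZF=0 PC=13
Step 14: PC=13 exec 'HALT'. After: A=1 B=3 C=12 D=1 ZF=0 PC=13 HALTED

Answer: yes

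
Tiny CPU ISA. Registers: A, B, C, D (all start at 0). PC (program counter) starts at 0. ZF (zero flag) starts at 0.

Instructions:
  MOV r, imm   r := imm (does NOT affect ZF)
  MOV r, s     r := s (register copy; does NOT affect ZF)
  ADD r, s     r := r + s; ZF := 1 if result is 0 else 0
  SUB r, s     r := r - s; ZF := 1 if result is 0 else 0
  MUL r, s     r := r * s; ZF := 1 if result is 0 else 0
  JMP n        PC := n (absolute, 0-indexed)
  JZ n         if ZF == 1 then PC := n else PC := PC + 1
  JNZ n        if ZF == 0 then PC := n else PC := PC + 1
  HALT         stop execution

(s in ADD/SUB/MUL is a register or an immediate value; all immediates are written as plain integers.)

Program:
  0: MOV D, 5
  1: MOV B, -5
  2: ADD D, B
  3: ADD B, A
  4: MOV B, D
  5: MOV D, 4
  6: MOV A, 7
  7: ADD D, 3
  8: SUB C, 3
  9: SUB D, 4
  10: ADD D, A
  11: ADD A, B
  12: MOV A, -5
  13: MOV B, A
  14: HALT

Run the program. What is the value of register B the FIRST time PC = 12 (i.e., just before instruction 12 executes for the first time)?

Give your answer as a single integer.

Step 1: PC=0 exec 'MOV D, 5'. After: A=0 B=0 C=0 D=5 ZF=0 PC=1
Step 2: PC=1 exec 'MOV B, -5'. After: A=0 B=-5 C=0 D=5 ZF=0 PC=2
Step 3: PC=2 exec 'ADD D, B'. After: A=0 B=-5 C=0 D=0 ZF=1 PC=3
Step 4: PC=3 exec 'ADD B, A'. After: A=0 B=-5 C=0 D=0 ZF=0 PC=4
Step 5: PC=4 exec 'MOV B, D'. After: A=0 B=0 C=0 D=0 ZF=0 PC=5
Step 6: PC=5 exec 'MOV D, 4'. After: A=0 B=0 C=0 D=4 ZF=0 PC=6
Step 7: PC=6 exec 'MOV A, 7'. After: A=7 B=0 C=0 D=4 ZF=0 PC=7
Step 8: PC=7 exec 'ADD D, 3'. After: A=7 B=0 C=0 D=7 ZF=0 PC=8
Step 9: PC=8 exec 'SUB C, 3'. After: A=7 B=0 C=-3 D=7 ZF=0 PC=9
Step 10: PC=9 exec 'SUB D, 4'. After: A=7 B=0 C=-3 D=3 ZF=0 PC=10
Step 11: PC=10 exec 'ADD D, A'. After: A=7 B=0 C=-3 D=10 ZF=0 PC=11
Step 12: PC=11 exec 'ADD A, B'. After: A=7 B=0 C=-3 D=10 ZF=0 PC=12
First time PC=12: B=0

0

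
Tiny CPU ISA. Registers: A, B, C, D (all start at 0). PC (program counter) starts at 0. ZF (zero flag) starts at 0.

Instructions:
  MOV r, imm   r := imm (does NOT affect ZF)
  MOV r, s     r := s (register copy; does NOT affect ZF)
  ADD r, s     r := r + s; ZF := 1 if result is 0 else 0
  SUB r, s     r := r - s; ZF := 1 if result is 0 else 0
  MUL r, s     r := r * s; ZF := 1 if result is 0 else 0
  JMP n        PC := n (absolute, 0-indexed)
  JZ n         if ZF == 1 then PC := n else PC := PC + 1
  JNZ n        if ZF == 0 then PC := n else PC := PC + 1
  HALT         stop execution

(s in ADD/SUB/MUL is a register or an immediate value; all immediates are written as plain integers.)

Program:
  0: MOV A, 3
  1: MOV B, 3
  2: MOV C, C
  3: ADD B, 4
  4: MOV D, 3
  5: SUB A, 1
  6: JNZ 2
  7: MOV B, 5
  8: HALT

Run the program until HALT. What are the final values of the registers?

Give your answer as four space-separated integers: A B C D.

Answer: 0 5 0 3

Derivation:
Step 1: PC=0 exec 'MOV A, 3'. After: A=3 B=0 C=0 D=0 ZF=0 PC=1
Step 2: PC=1 exec 'MOV B, 3'. After: A=3 B=3 C=0 D=0 ZF=0 PC=2
Step 3: PC=2 exec 'MOV C, C'. After: A=3 B=3 C=0 D=0 ZF=0 PC=3
Step 4: PC=3 exec 'ADD B, 4'. After: A=3 B=7 C=0 D=0 ZF=0 PC=4
Step 5: PC=4 exec 'MOV D, 3'. After: A=3 B=7 C=0 D=3 ZF=0 PC=5
Step 6: PC=5 exec 'SUB A, 1'. After: A=2 B=7 C=0 D=3 ZF=0 PC=6
Step 7: PC=6 exec 'JNZ 2'. After: A=2 B=7 C=0 D=3 ZF=0 PC=2
Step 8: PC=2 exec 'MOV C, C'. After: A=2 B=7 C=0 D=3 ZF=0 PC=3
Step 9: PC=3 exec 'ADD B, 4'. After: A=2 B=11 C=0 D=3 ZF=0 PC=4
Step 10: PC=4 exec 'MOV D, 3'. After: A=2 B=11 C=0 D=3 ZF=0 PC=5
Step 11: PC=5 exec 'SUB A, 1'. After: A=1 B=11 C=0 D=3 ZF=0 PC=6
Step 12: PC=6 exec 'JNZ 2'. After: A=1 B=11 C=0 D=3 ZF=0 PC=2
Step 13: PC=2 exec 'MOV C, C'. After: A=1 B=11 C=0 D=3 ZF=0 PC=3
Step 14: PC=3 exec 'ADD B, 4'. After: A=1 B=15 C=0 D=3 ZF=0 PC=4
Step 15: PC=4 exec 'MOV D, 3'. After: A=1 B=15 C=0 D=3 ZF=0 PC=5
Step 16: PC=5 exec 'SUB A, 1'. After: A=0 B=15 C=0 D=3 ZF=1 PC=6
Step 17: PC=6 exec 'JNZ 2'. After: A=0 B=15 C=0 D=3 ZF=1 PC=7
Step 18: PC=7 exec 'MOV B, 5'. After: A=0 B=5 C=0 D=3 ZF=1 PC=8
Step 19: PC=8 exec 'HALT'. After: A=0 B=5 C=0 D=3 ZF=1 PC=8 HALTED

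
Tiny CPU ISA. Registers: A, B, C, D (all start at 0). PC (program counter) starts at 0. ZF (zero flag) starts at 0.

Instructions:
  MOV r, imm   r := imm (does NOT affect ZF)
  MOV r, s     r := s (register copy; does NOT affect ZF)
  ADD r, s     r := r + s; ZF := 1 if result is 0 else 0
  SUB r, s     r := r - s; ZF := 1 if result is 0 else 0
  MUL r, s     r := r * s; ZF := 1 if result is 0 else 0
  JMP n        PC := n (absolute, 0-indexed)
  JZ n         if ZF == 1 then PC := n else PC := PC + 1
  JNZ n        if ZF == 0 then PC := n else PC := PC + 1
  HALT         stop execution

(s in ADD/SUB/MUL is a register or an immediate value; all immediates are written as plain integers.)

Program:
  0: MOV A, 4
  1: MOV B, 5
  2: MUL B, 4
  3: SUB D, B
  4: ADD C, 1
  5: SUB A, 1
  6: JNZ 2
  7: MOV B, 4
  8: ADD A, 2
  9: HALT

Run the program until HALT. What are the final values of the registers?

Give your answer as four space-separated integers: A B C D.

Answer: 2 4 4 -1700

Derivation:
Step 1: PC=0 exec 'MOV A, 4'. After: A=4 B=0 C=0 D=0 ZF=0 PC=1
Step 2: PC=1 exec 'MOV B, 5'. After: A=4 B=5 C=0 D=0 ZF=0 PC=2
Step 3: PC=2 exec 'MUL B, 4'. After: A=4 B=20 C=0 D=0 ZF=0 PC=3
Step 4: PC=3 exec 'SUB D, B'. After: A=4 B=20 C=0 D=-20 ZF=0 PC=4
Step 5: PC=4 exec 'ADD C, 1'. After: A=4 B=20 C=1 D=-20 ZF=0 PC=5
Step 6: PC=5 exec 'SUB A, 1'. After: A=3 B=20 C=1 D=-20 ZF=0 PC=6
Step 7: PC=6 exec 'JNZ 2'. After: A=3 B=20 C=1 D=-20 ZF=0 PC=2
Step 8: PC=2 exec 'MUL B, 4'. After: A=3 B=80 C=1 D=-20 ZF=0 PC=3
Step 9: PC=3 exec 'SUB D, B'. After: A=3 B=80 C=1 D=-100 ZF=0 PC=4
Step 10: PC=4 exec 'ADD C, 1'. After: A=3 B=80 C=2 D=-100 ZF=0 PC=5
Step 11: PC=5 exec 'SUB A, 1'. After: A=2 B=80 C=2 D=-100 ZF=0 PC=6
Step 12: PC=6 exec 'JNZ 2'. After: A=2 B=80 C=2 D=-100 ZF=0 PC=2
Step 13: PC=2 exec 'MUL B, 4'. After: A=2 B=320 C=2 D=-100 ZF=0 PC=3
Step 14: PC=3 exec 'SUB D, B'. After: A=2 B=320 C=2 D=-420 ZF=0 PC=4
Step 15: PC=4 exec 'ADD C, 1'. After: A=2 B=320 C=3 D=-420 ZF=0 PC=5
Step 16: PC=5 exec 'SUB A, 1'. After: A=1 B=320 C=3 D=-420 ZF=0 PC=6
Step 17: PC=6 exec 'JNZ 2'. After: A=1 B=320 C=3 D=-420 ZF=0 PC=2
Step 18: PC=2 exec 'MUL B, 4'. After: A=1 B=1280 C=3 D=-420 ZF=0 PC=3
Step 19: PC=3 exec 'SUB D, B'. After: A=1 B=1280 C=3 D=-1700 ZF=0 PC=4
Step 20: PC=4 exec 'ADD C, 1'. After: A=1 B=1280 C=4 D=-1700 ZF=0 PC=5
Step 21: PC=5 exec 'SUB A, 1'. After: A=0 B=1280 C=4 D=-1700 ZF=1 PC=6
Step 22: PC=6 exec 'JNZ 2'. After: A=0 B=1280 C=4 D=-1700 ZF=1 PC=7
Step 23: PC=7 exec 'MOV B, 4'. After: A=0 B=4 C=4 D=-1700 ZF=1 PC=8
Step 24: PC=8 exec 'ADD A, 2'. After: A=2 B=4 C=4 D=-1700 ZF=0 PC=9
Step 25: PC=9 exec 'HALT'. After: A=2 B=4 C=4 D=-1700 ZF=0 PC=9 HALTED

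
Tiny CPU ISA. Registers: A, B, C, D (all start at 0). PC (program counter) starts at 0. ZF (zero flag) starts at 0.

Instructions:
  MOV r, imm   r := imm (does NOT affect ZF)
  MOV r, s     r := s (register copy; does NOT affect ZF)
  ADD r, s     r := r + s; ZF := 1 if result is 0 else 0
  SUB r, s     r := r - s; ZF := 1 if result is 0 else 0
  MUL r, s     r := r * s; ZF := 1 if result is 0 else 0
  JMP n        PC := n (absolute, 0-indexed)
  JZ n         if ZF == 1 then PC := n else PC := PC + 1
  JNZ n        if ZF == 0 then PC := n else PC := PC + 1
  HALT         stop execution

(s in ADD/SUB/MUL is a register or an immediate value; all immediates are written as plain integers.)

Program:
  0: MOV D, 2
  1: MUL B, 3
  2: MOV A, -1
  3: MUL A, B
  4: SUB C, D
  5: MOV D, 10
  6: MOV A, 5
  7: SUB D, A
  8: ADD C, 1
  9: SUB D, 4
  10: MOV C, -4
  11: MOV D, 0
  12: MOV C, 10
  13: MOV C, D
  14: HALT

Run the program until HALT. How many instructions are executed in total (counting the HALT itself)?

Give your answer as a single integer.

Answer: 15

Derivation:
Step 1: PC=0 exec 'MOV D, 2'. After: A=0 B=0 C=0 D=2 ZF=0 PC=1
Step 2: PC=1 exec 'MUL B, 3'. After: A=0 B=0 C=0 D=2 ZF=1 PC=2
Step 3: PC=2 exec 'MOV A, -1'. After: A=-1 B=0 C=0 D=2 ZF=1 PC=3
Step 4: PC=3 exec 'MUL A, B'. After: A=0 B=0 C=0 D=2 ZF=1 PC=4
Step 5: PC=4 exec 'SUB C, D'. After: A=0 B=0 C=-2 D=2 ZF=0 PC=5
Step 6: PC=5 exec 'MOV D, 10'. After: A=0 B=0 C=-2 D=10 ZF=0 PC=6
Step 7: PC=6 exec 'MOV A, 5'. After: A=5 B=0 C=-2 D=10 ZF=0 PC=7
Step 8: PC=7 exec 'SUB D, A'. After: A=5 B=0 C=-2 D=5 ZF=0 PC=8
Step 9: PC=8 exec 'ADD C, 1'. After: A=5 B=0 C=-1 D=5 ZF=0 PC=9
Step 10: PC=9 exec 'SUB D, 4'. After: A=5 B=0 C=-1 D=1 ZF=0 PC=10
Step 11: PC=10 exec 'MOV C, -4'. After: A=5 B=0 C=-4 D=1 ZF=0 PC=11
Step 12: PC=11 exec 'MOV D, 0'. After: A=5 B=0 C=-4 D=0 ZF=0 PC=12
Step 13: PC=12 exec 'MOV C, 10'. After: A=5 B=0 C=10 D=0 ZF=0 PC=13
Step 14: PC=13 exec 'MOV C, D'. After: A=5 B=0 C=0 D=0 ZF=0 PC=14
Step 15: PC=14 exec 'HALT'. After: A=5 B=0 C=0 D=0 ZF=0 PC=14 HALTED
Total instructions executed: 15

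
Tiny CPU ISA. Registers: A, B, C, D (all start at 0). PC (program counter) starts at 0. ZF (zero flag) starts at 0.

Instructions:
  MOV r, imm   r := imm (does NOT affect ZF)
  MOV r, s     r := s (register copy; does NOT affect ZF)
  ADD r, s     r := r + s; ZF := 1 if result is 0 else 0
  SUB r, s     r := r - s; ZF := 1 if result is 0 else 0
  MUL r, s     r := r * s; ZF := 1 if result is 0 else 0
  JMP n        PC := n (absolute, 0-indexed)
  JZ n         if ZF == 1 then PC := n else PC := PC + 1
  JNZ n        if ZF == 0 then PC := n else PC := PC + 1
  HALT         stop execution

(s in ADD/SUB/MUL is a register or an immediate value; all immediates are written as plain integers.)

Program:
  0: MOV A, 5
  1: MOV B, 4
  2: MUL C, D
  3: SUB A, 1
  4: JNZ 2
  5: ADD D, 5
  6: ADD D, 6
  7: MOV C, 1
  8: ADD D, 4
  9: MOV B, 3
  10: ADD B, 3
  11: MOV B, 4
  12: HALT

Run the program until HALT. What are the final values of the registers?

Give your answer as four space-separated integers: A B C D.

Step 1: PC=0 exec 'MOV A, 5'. After: A=5 B=0 C=0 D=0 ZF=0 PC=1
Step 2: PC=1 exec 'MOV B, 4'. After: A=5 B=4 C=0 D=0 ZF=0 PC=2
Step 3: PC=2 exec 'MUL C, D'. After: A=5 B=4 C=0 D=0 ZF=1 PC=3
Step 4: PC=3 exec 'SUB A, 1'. After: A=4 B=4 C=0 D=0 ZF=0 PC=4
Step 5: PC=4 exec 'JNZ 2'. After: A=4 B=4 C=0 D=0 ZF=0 PC=2
Step 6: PC=2 exec 'MUL C, D'. After: A=4 B=4 C=0 D=0 ZF=1 PC=3
Step 7: PC=3 exec 'SUB A, 1'. After: A=3 B=4 C=0 D=0 ZF=0 PC=4
Step 8: PC=4 exec 'JNZ 2'. After: A=3 B=4 C=0 D=0 ZF=0 PC=2
Step 9: PC=2 exec 'MUL C, D'. After: A=3 B=4 C=0 D=0 ZF=1 PC=3
Step 10: PC=3 exec 'SUB A, 1'. After: A=2 B=4 C=0 D=0 ZF=0 PC=4
Step 11: PC=4 exec 'JNZ 2'. After: A=2 B=4 C=0 D=0 ZF=0 PC=2
Step 12: PC=2 exec 'MUL C, D'. After: A=2 B=4 C=0 D=0 ZF=1 PC=3
Step 13: PC=3 exec 'SUB A, 1'. After: A=1 B=4 C=0 D=0 ZF=0 PC=4
Step 14: PC=4 exec 'JNZ 2'. After: A=1 B=4 C=0 D=0 ZF=0 PC=2
Step 15: PC=2 exec 'MUL C, D'. After: A=1 B=4 C=0 D=0 ZF=1 PC=3
Step 16: PC=3 exec 'SUB A, 1'. After: A=0 B=4 C=0 D=0 ZF=1 PC=4
Step 17: PC=4 exec 'JNZ 2'. After: A=0 B=4 C=0 D=0 ZF=1 PC=5
Step 18: PC=5 exec 'ADD D, 5'. After: A=0 B=4 C=0 D=5 ZF=0 PC=6
Step 19: PC=6 exec 'ADD D, 6'. After: A=0 B=4 C=0 D=11 ZF=0 PC=7
Step 20: PC=7 exec 'MOV C, 1'. After: A=0 B=4 C=1 D=11 ZF=0 PC=8
Step 21: PC=8 exec 'ADD D, 4'. After: A=0 B=4 C=1 D=15 ZF=0 PC=9
Step 22: PC=9 exec 'MOV B, 3'. After: A=0 B=3 C=1 D=15 ZF=0 PC=10
Step 23: PC=10 exec 'ADD B, 3'. After: A=0 B=6 C=1 D=15 ZF=0 PC=11
Step 24: PC=11 exec 'MOV B, 4'. After: A=0 B=4 C=1 D=15 ZF=0 PC=12
Step 25: PC=12 exec 'HALT'. After: A=0 B=4 C=1 D=15 ZF=0 PC=12 HALTED

Answer: 0 4 1 15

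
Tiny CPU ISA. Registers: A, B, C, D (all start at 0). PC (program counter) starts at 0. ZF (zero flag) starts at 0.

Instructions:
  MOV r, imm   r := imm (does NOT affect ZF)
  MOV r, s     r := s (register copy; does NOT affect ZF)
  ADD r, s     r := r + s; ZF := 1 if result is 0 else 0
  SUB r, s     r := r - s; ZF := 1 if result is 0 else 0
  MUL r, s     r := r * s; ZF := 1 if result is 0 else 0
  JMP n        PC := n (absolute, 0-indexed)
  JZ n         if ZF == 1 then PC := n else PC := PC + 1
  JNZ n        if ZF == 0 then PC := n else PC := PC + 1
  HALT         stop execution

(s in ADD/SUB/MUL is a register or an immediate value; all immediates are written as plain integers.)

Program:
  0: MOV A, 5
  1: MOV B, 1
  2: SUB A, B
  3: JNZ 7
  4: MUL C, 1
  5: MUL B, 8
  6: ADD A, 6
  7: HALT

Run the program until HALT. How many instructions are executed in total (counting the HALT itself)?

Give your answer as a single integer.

Step 1: PC=0 exec 'MOV A, 5'. After: A=5 B=0 C=0 D=0 ZF=0 PC=1
Step 2: PC=1 exec 'MOV B, 1'. After: A=5 B=1 C=0 D=0 ZF=0 PC=2
Step 3: PC=2 exec 'SUB A, B'. After: A=4 B=1 C=0 D=0 ZF=0 PC=3
Step 4: PC=3 exec 'JNZ 7'. After: A=4 B=1 C=0 D=0 ZF=0 PC=7
Step 5: PC=7 exec 'HALT'. After: A=4 B=1 C=0 D=0 ZF=0 PC=7 HALTED
Total instructions executed: 5

Answer: 5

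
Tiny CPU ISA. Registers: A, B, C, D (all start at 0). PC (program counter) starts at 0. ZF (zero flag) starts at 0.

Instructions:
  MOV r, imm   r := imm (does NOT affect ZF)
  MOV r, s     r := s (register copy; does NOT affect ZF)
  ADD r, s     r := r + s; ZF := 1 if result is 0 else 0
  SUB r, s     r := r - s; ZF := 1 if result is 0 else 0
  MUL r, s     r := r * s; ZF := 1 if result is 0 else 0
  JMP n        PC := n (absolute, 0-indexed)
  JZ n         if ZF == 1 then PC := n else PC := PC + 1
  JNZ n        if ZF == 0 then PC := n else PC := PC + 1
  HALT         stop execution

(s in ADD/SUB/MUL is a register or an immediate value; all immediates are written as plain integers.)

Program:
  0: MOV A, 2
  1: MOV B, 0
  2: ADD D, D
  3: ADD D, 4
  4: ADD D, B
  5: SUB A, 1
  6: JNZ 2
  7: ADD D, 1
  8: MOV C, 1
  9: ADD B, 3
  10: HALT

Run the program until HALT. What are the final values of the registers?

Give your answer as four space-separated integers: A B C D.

Step 1: PC=0 exec 'MOV A, 2'. After: A=2 B=0 C=0 D=0 ZF=0 PC=1
Step 2: PC=1 exec 'MOV B, 0'. After: A=2 B=0 C=0 D=0 ZF=0 PC=2
Step 3: PC=2 exec 'ADD D, D'. After: A=2 B=0 C=0 D=0 ZF=1 PC=3
Step 4: PC=3 exec 'ADD D, 4'. After: A=2 B=0 C=0 D=4 ZF=0 PC=4
Step 5: PC=4 exec 'ADD D, B'. After: A=2 B=0 C=0 D=4 ZF=0 PC=5
Step 6: PC=5 exec 'SUB A, 1'. After: A=1 B=0 C=0 D=4 ZF=0 PC=6
Step 7: PC=6 exec 'JNZ 2'. After: A=1 B=0 C=0 D=4 ZF=0 PC=2
Step 8: PC=2 exec 'ADD D, D'. After: A=1 B=0 C=0 D=8 ZF=0 PC=3
Step 9: PC=3 exec 'ADD D, 4'. After: A=1 B=0 C=0 D=12 ZF=0 PC=4
Step 10: PC=4 exec 'ADD D, B'. After: A=1 B=0 C=0 D=12 ZF=0 PC=5
Step 11: PC=5 exec 'SUB A, 1'. After: A=0 B=0 C=0 D=12 ZF=1 PC=6
Step 12: PC=6 exec 'JNZ 2'. After: A=0 B=0 C=0 D=12 ZF=1 PC=7
Step 13: PC=7 exec 'ADD D, 1'. After: A=0 B=0 C=0 D=13 ZF=0 PC=8
Step 14: PC=8 exec 'MOV C, 1'. After: A=0 B=0 C=1 D=13 ZF=0 PC=9
Step 15: PC=9 exec 'ADD B, 3'. After: A=0 B=3 C=1 D=13 ZF=0 PC=10
Step 16: PC=10 exec 'HALT'. After: A=0 B=3 C=1 D=13 ZF=0 PC=10 HALTED

Answer: 0 3 1 13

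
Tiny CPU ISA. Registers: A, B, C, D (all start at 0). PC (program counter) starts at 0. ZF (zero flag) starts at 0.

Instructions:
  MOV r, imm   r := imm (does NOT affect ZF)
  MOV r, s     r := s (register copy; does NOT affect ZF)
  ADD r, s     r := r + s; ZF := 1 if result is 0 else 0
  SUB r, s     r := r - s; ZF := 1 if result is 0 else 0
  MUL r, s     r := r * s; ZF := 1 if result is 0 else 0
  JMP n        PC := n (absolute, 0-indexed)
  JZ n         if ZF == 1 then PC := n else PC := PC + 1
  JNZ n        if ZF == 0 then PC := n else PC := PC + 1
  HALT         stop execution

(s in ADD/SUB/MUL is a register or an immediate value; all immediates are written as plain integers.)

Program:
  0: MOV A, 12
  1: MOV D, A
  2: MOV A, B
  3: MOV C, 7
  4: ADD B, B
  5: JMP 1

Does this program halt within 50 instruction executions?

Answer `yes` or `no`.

Step 1: PC=0 exec 'MOV A, 12'. After: A=12 B=0 C=0 D=0 ZF=0 PC=1
Step 2: PC=1 exec 'MOV D, A'. After: A=12 B=0 C=0 D=12 ZF=0 PC=2
Step 3: PC=2 exec 'MOV A, B'. After: A=0 B=0 C=0 D=12 ZF=0 PC=3
Step 4: PC=3 exec 'MOV C, 7'. After: A=0 B=0 C=7 D=12 ZF=0 PC=4
Step 5: PC=4 exec 'ADD B, B'. After: A=0 B=0 C=7 D=12 ZF=1 PC=5
Step 6: PC=5 exec 'JMP 1'. After: A=0 B=0 C=7 D=12 ZF=1 PC=1
Step 7: PC=1 exec 'MOV D, A'. After: A=0 B=0 C=7 D=0 ZF=1 PC=2
Step 8: PC=2 exec 'MOV A, B'. After: A=0 B=0 C=7 D=0 ZF=1 PC=3
Step 9: PC=3 exec 'MOV C, 7'. After: A=0 B=0 C=7 D=0 ZF=1 PC=4
Step 10: PC=4 exec 'ADD B, B'. After: A=0 B=0 C=7 D=0 ZF=1 PC=5
Step 11: PC=5 exec 'JMP 1'. After: A=0 B=0 C=7 D=0 ZF=1 PC=1
Step 12: PC=1 exec 'MOV D, A'. After: A=0 B=0 C=7 D=0 ZF=1 PC=2
State after step 12 equals state after step 7: the program is in a cycle of length 5 and will never halt.

Answer: no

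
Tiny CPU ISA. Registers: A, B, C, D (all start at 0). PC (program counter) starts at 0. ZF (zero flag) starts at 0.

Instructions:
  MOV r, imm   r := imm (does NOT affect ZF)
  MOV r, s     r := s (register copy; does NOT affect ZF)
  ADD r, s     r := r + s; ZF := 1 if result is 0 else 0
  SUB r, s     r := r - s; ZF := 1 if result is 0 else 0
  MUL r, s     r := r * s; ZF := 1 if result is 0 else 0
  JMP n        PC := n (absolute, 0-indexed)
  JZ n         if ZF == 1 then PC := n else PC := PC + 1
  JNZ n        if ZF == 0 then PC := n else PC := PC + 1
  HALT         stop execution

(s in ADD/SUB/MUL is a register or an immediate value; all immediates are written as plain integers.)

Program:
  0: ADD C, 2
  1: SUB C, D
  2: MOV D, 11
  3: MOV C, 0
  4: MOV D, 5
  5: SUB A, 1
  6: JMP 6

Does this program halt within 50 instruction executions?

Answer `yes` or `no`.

Answer: no

Derivation:
Step 1: PC=0 exec 'ADD C, 2'. After: A=0 B=0 C=2 D=0 ZF=0 PC=1
Step 2: PC=1 exec 'SUB C, D'. After: A=0 B=0 C=2 D=0 ZF=0 PC=2
Step 3: PC=2 exec 'MOV D, 11'. After: A=0 B=0 C=2 D=11 ZF=0 PC=3
Step 4: PC=3 exec 'MOV C, 0'. After: A=0 B=0 C=0 D=11 ZF=0 PC=4
Step 5: PC=4 exec 'MOV D, 5'. After: A=0 B=0 C=0 D=5 ZF=0 PC=5
Step 6: PC=5 exec 'SUB A, 1'. After: A=-1 B=0 C=0 D=5 ZF=0 PC=6
Step 7: PC=6 exec 'JMP 6'. After: A=-1 B=0 C=0 D=5 ZF=0 PC=6
State after step 7 equals state after step 6: the program is in a cycle of length 1 and will never halt.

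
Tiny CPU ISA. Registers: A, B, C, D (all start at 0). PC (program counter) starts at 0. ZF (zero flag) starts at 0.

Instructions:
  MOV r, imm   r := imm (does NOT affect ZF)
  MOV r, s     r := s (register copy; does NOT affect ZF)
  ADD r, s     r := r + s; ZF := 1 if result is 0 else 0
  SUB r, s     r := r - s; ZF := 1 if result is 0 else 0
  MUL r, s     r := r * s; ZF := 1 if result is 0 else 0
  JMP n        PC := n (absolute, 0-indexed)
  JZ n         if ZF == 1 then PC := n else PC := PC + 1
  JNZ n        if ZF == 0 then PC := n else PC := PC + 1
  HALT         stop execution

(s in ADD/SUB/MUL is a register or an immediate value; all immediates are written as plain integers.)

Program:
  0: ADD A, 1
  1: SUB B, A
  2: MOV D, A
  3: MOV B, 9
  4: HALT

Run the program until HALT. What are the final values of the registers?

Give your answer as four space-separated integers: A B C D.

Step 1: PC=0 exec 'ADD A, 1'. After: A=1 B=0 C=0 D=0 ZF=0 PC=1
Step 2: PC=1 exec 'SUB B, A'. After: A=1 B=-1 C=0 D=0 ZF=0 PC=2
Step 3: PC=2 exec 'MOV D, A'. After: A=1 B=-1 C=0 D=1 ZF=0 PC=3
Step 4: PC=3 exec 'MOV B, 9'. After: A=1 B=9 C=0 D=1 ZF=0 PC=4
Step 5: PC=4 exec 'HALT'. After: A=1 B=9 C=0 D=1 ZF=0 PC=4 HALTED

Answer: 1 9 0 1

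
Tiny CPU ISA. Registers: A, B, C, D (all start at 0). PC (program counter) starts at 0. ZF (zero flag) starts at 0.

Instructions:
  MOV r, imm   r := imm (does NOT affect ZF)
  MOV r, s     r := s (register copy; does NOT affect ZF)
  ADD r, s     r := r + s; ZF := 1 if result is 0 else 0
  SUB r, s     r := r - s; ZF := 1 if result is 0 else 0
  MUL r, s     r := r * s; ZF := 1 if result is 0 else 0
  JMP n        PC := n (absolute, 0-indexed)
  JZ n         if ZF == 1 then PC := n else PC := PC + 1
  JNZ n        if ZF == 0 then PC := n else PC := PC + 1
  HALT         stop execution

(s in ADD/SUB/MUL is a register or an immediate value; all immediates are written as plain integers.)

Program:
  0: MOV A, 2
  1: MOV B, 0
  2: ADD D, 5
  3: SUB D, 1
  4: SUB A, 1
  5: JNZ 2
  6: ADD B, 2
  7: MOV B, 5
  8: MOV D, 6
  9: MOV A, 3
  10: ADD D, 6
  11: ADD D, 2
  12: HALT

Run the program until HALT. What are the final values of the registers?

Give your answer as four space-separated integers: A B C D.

Step 1: PC=0 exec 'MOV A, 2'. After: A=2 B=0 C=0 D=0 ZF=0 PC=1
Step 2: PC=1 exec 'MOV B, 0'. After: A=2 B=0 C=0 D=0 ZF=0 PC=2
Step 3: PC=2 exec 'ADD D, 5'. After: A=2 B=0 C=0 D=5 ZF=0 PC=3
Step 4: PC=3 exec 'SUB D, 1'. After: A=2 B=0 C=0 D=4 ZF=0 PC=4
Step 5: PC=4 exec 'SUB A, 1'. After: A=1 B=0 C=0 D=4 ZF=0 PC=5
Step 6: PC=5 exec 'JNZ 2'. After: A=1 B=0 C=0 D=4 ZF=0 PC=2
Step 7: PC=2 exec 'ADD D, 5'. After: A=1 B=0 C=0 D=9 ZF=0 PC=3
Step 8: PC=3 exec 'SUB D, 1'. After: A=1 B=0 C=0 D=8 ZF=0 PC=4
Step 9: PC=4 exec 'SUB A, 1'. After: A=0 B=0 C=0 D=8 ZF=1 PC=5
Step 10: PC=5 exec 'JNZ 2'. After: A=0 B=0 C=0 D=8 ZF=1 PC=6
Step 11: PC=6 exec 'ADD B, 2'. After: A=0 B=2 C=0 D=8 ZF=0 PC=7
Step 12: PC=7 exec 'MOV B, 5'. After: A=0 B=5 C=0 D=8 ZF=0 PC=8
Step 13: PC=8 exec 'MOV D, 6'. After: A=0 B=5 C=0 D=6 ZF=0 PC=9
Step 14: PC=9 exec 'MOV A, 3'. After: A=3 B=5 C=0 D=6 ZF=0 PC=10
Step 15: PC=10 exec 'ADD D, 6'. After: A=3 B=5 C=0 D=12 ZF=0 PC=11
Step 16: PC=11 exec 'ADD D, 2'. After: A=3 B=5 C=0 D=14 ZF=0 PC=12
Step 17: PC=12 exec 'HALT'. After: A=3 B=5 C=0 D=14 ZF=0 PC=12 HALTED

Answer: 3 5 0 14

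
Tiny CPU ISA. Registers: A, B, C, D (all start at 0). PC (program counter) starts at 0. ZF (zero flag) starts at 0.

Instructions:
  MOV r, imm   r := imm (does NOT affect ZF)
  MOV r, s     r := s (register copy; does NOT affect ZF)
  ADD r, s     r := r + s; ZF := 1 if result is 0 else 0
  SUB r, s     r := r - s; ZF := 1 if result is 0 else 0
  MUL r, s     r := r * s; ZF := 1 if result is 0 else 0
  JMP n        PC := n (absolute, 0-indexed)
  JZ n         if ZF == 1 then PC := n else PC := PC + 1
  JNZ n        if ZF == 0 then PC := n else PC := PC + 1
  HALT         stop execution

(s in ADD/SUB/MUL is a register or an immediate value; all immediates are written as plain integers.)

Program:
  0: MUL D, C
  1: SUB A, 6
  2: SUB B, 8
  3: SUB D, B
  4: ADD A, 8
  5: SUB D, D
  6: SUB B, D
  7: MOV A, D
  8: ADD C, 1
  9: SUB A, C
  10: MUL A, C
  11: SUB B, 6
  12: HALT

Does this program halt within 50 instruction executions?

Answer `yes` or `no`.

Step 1: PC=0 exec 'MUL D, C'. After: A=0 B=0 C=0 D=0 ZF=1 PC=1
Step 2: PC=1 exec 'SUB A, 6'. After: A=-6 B=0 C=0 D=0 ZF=0 PC=2
Step 3: PC=2 exec 'SUB B, 8'. After: A=-6 B=-8 C=0 D=0 ZF=0 PC=3
Step 4: PC=3 exec 'SUB D, B'. After: A=-6 B=-8 C=0 D=8 ZF=0 PC=4
Step 5: PC=4 exec 'ADD A, 8'. After: A=2 B=-8 C=0 D=8 ZF=0 PC=5
Step 6: PC=5 exec 'SUB D, D'. After: A=2 B=-8 C=0 D=0 ZF=1 PC=6
Step 7: PC=6 exec 'SUB B, D'. After: A=2 B=-8 C=0 D=0 ZF=0 PC=7
Step 8: PC=7 exec 'MOV A, D'. After: A=0 B=-8 C=0 D=0 ZF=0 PC=8
Step 9: PC=8 exec 'ADD C, 1'. After: A=0 B=-8 C=1 D=0 ZF=0 PC=9
Step 10: PC=9 exec 'SUB A, C'. After: A=-1 B=-8 C=1 D=0 ZF=0 PC=10
Step 11: PC=10 exec 'MUL A, C'. After: A=-1 B=-8 C=1 D=0 ZF=0 PC=11
Step 12: PC=11 exec 'SUB B, 6'. After: A=-1 B=-14 C=1 D=0 ZF=0 PC=12
Step 13: PC=12 exec 'HALT'. After: A=-1 B=-14 C=1 D=0 ZF=0 PC=12 HALTED

Answer: yes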